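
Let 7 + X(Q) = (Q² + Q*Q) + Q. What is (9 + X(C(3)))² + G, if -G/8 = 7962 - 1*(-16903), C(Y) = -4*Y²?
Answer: 6344444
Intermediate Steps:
X(Q) = -7 + Q + 2*Q² (X(Q) = -7 + ((Q² + Q*Q) + Q) = -7 + ((Q² + Q²) + Q) = -7 + (2*Q² + Q) = -7 + (Q + 2*Q²) = -7 + Q + 2*Q²)
G = -198920 (G = -8*(7962 - 1*(-16903)) = -8*(7962 + 16903) = -8*24865 = -198920)
(9 + X(C(3)))² + G = (9 + (-7 - 4*3² + 2*(-4*3²)²))² - 198920 = (9 + (-7 - 4*9 + 2*(-4*9)²))² - 198920 = (9 + (-7 - 36 + 2*(-36)²))² - 198920 = (9 + (-7 - 36 + 2*1296))² - 198920 = (9 + (-7 - 36 + 2592))² - 198920 = (9 + 2549)² - 198920 = 2558² - 198920 = 6543364 - 198920 = 6344444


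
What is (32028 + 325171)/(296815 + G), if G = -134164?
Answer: 357199/162651 ≈ 2.1961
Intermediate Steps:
(32028 + 325171)/(296815 + G) = (32028 + 325171)/(296815 - 134164) = 357199/162651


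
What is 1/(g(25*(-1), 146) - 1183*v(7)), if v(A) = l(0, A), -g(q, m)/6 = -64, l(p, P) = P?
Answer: -1/7897 ≈ -0.00012663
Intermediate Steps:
g(q, m) = 384 (g(q, m) = -6*(-64) = 384)
v(A) = A
1/(g(25*(-1), 146) - 1183*v(7)) = 1/(384 - 1183*7) = 1/(384 - 8281) = 1/(-7897) = -1/7897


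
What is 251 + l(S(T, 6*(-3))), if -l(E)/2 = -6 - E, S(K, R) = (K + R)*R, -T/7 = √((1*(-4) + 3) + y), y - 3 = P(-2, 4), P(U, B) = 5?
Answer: 911 + 252*√7 ≈ 1577.7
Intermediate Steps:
y = 8 (y = 3 + 5 = 8)
T = -7*√7 (T = -7*√((1*(-4) + 3) + 8) = -7*√((-4 + 3) + 8) = -7*√(-1 + 8) = -7*√7 ≈ -18.520)
S(K, R) = R*(K + R)
l(E) = 12 + 2*E (l(E) = -2*(-6 - E) = 12 + 2*E)
251 + l(S(T, 6*(-3))) = 251 + (12 + 2*((6*(-3))*(-7*√7 + 6*(-3)))) = 251 + (12 + 2*(-18*(-7*√7 - 18))) = 251 + (12 + 2*(-18*(-18 - 7*√7))) = 251 + (12 + 2*(324 + 126*√7)) = 251 + (12 + (648 + 252*√7)) = 251 + (660 + 252*√7) = 911 + 252*√7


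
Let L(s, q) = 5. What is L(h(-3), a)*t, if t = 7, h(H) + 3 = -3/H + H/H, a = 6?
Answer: 35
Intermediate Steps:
h(H) = -2 - 3/H (h(H) = -3 + (-3/H + H/H) = -3 + (-3/H + 1) = -3 + (1 - 3/H) = -2 - 3/H)
L(h(-3), a)*t = 5*7 = 35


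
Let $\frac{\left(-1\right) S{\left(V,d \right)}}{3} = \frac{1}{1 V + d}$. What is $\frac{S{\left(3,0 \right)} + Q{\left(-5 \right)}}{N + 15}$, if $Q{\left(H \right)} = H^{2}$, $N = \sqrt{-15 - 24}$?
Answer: $\frac{15}{11} - \frac{i \sqrt{39}}{11} \approx 1.3636 - 0.56773 i$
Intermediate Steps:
$N = i \sqrt{39}$ ($N = \sqrt{-39} = i \sqrt{39} \approx 6.245 i$)
$S{\left(V,d \right)} = - \frac{3}{V + d}$ ($S{\left(V,d \right)} = - \frac{3}{1 V + d} = - \frac{3}{V + d}$)
$\frac{S{\left(3,0 \right)} + Q{\left(-5 \right)}}{N + 15} = \frac{- \frac{3}{3 + 0} + \left(-5\right)^{2}}{i \sqrt{39} + 15} = \frac{- \frac{3}{3} + 25}{15 + i \sqrt{39}} = \frac{\left(-3\right) \frac{1}{3} + 25}{15 + i \sqrt{39}} = \frac{-1 + 25}{15 + i \sqrt{39}} = \frac{1}{15 + i \sqrt{39}} \cdot 24 = \frac{24}{15 + i \sqrt{39}}$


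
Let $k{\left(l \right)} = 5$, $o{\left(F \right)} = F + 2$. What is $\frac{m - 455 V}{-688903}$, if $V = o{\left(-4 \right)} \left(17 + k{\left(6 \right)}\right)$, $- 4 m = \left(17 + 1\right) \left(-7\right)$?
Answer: $- \frac{40103}{1377806} \approx -0.029106$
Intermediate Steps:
$o{\left(F \right)} = 2 + F$
$m = \frac{63}{2}$ ($m = - \frac{\left(17 + 1\right) \left(-7\right)}{4} = - \frac{18 \left(-7\right)}{4} = \left(- \frac{1}{4}\right) \left(-126\right) = \frac{63}{2} \approx 31.5$)
$V = -44$ ($V = \left(2 - 4\right) \left(17 + 5\right) = \left(-2\right) 22 = -44$)
$\frac{m - 455 V}{-688903} = \frac{\frac{63}{2} - -20020}{-688903} = \left(\frac{63}{2} + 20020\right) \left(- \frac{1}{688903}\right) = \frac{40103}{2} \left(- \frac{1}{688903}\right) = - \frac{40103}{1377806}$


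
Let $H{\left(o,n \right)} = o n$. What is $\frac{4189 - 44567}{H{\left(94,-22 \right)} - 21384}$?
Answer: $\frac{1553}{902} \approx 1.7217$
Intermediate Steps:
$H{\left(o,n \right)} = n o$
$\frac{4189 - 44567}{H{\left(94,-22 \right)} - 21384} = \frac{4189 - 44567}{\left(-22\right) 94 - 21384} = - \frac{40378}{-2068 - 21384} = - \frac{40378}{-23452} = \left(-40378\right) \left(- \frac{1}{23452}\right) = \frac{1553}{902}$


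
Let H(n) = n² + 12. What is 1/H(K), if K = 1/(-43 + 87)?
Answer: 1936/23233 ≈ 0.083330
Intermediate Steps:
K = 1/44 ≈ 0.022727
H(n) = 12 + n²
1/H(K) = 1/(12 + (1/44)²) = 1/(12 + 1/1936) = 1/(23233/1936) = 1936/23233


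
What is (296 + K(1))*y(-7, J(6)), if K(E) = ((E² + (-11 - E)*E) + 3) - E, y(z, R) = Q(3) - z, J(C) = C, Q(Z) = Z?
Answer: 2870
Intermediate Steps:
y(z, R) = 3 - z
K(E) = 3 + E² - E + E*(-11 - E) (K(E) = ((E² + E*(-11 - E)) + 3) - E = (3 + E² + E*(-11 - E)) - E = 3 + E² - E + E*(-11 - E))
(296 + K(1))*y(-7, J(6)) = (296 + (3 - 12*1))*(3 - 1*(-7)) = (296 + (3 - 12))*(3 + 7) = (296 - 9)*10 = 287*10 = 2870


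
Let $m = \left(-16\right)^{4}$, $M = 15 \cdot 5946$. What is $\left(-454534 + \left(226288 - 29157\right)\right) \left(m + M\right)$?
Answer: $-39826936578$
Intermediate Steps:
$M = 89190$
$m = 65536$
$\left(-454534 + \left(226288 - 29157\right)\right) \left(m + M\right) = \left(-454534 + \left(226288 - 29157\right)\right) \left(65536 + 89190\right) = \left(-454534 + 197131\right) 154726 = \left(-257403\right) 154726 = -39826936578$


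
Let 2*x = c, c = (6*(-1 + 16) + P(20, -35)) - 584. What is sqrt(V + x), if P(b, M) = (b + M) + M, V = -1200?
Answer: 8*I*sqrt(23) ≈ 38.367*I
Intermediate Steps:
P(b, M) = b + 2*M (P(b, M) = (M + b) + M = b + 2*M)
c = -544 (c = (6*(-1 + 16) + (20 + 2*(-35))) - 584 = (6*15 + (20 - 70)) - 584 = (90 - 50) - 584 = 40 - 584 = -544)
x = -272 (x = (1/2)*(-544) = -272)
sqrt(V + x) = sqrt(-1200 - 272) = sqrt(-1472) = 8*I*sqrt(23)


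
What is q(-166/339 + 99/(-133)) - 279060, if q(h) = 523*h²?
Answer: -565664601783257/2032837569 ≈ -2.7826e+5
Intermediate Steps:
q(-166/339 + 99/(-133)) - 279060 = 523*(-166/339 + 99/(-133))² - 279060 = 523*(-166*1/339 + 99*(-1/133))² - 279060 = 523*(-166/339 - 99/133)² - 279060 = 523*(-55639/45087)² - 279060 = 523*(3095698321/2032837569) - 279060 = 1619050221883/2032837569 - 279060 = -565664601783257/2032837569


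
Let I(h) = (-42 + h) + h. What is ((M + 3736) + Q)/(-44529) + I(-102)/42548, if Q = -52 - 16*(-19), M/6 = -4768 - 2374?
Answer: 821315669/947309946 ≈ 0.86700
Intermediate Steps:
I(h) = -42 + 2*h
M = -42852 (M = 6*(-4768 - 2374) = 6*(-7142) = -42852)
Q = 252 (Q = -52 + 304 = 252)
((M + 3736) + Q)/(-44529) + I(-102)/42548 = ((-42852 + 3736) + 252)/(-44529) + (-42 + 2*(-102))/42548 = (-39116 + 252)*(-1/44529) + (-42 - 204)*(1/42548) = -38864*(-1/44529) - 246*1/42548 = 38864/44529 - 123/21274 = 821315669/947309946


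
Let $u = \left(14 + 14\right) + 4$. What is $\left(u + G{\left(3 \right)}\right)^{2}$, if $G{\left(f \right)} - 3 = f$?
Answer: $1444$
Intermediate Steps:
$G{\left(f \right)} = 3 + f$
$u = 32$ ($u = 28 + 4 = 32$)
$\left(u + G{\left(3 \right)}\right)^{2} = \left(32 + \left(3 + 3\right)\right)^{2} = \left(32 + 6\right)^{2} = 38^{2} = 1444$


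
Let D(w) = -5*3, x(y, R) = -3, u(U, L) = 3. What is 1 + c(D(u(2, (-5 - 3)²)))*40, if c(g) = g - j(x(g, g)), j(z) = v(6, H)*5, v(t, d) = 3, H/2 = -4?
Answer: -1199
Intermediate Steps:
H = -8 (H = 2*(-4) = -8)
j(z) = 15 (j(z) = 3*5 = 15)
D(w) = -15
c(g) = -15 + g (c(g) = g - 1*15 = g - 15 = -15 + g)
1 + c(D(u(2, (-5 - 3)²)))*40 = 1 + (-15 - 15)*40 = 1 - 30*40 = 1 - 1200 = -1199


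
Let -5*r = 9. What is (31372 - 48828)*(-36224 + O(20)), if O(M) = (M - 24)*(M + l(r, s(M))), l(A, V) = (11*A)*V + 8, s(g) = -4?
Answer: 3199056384/5 ≈ 6.3981e+8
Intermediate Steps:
r = -9/5 (r = -⅕*9 = -9/5 ≈ -1.8000)
l(A, V) = 8 + 11*A*V (l(A, V) = 11*A*V + 8 = 8 + 11*A*V)
O(M) = (-24 + M)*(436/5 + M) (O(M) = (M - 24)*(M + (8 + 11*(-9/5)*(-4))) = (-24 + M)*(M + (8 + 396/5)) = (-24 + M)*(M + 436/5) = (-24 + M)*(436/5 + M))
(31372 - 48828)*(-36224 + O(20)) = (31372 - 48828)*(-36224 + (-10464/5 + 20² + (316/5)*20)) = -17456*(-36224 + (-10464/5 + 400 + 1264)) = -17456*(-36224 - 2144/5) = -17456*(-183264/5) = 3199056384/5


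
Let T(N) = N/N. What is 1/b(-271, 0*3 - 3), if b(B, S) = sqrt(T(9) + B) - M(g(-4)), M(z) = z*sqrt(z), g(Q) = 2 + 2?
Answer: -4/167 - 3*I*sqrt(30)/334 ≈ -0.023952 - 0.049197*I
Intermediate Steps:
T(N) = 1
g(Q) = 4
M(z) = z**(3/2)
b(B, S) = -8 + sqrt(1 + B) (b(B, S) = sqrt(1 + B) - 4**(3/2) = sqrt(1 + B) - 1*8 = sqrt(1 + B) - 8 = -8 + sqrt(1 + B))
1/b(-271, 0*3 - 3) = 1/(-8 + sqrt(1 - 271)) = 1/(-8 + sqrt(-270)) = 1/(-8 + 3*I*sqrt(30))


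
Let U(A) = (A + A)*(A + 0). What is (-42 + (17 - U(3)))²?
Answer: 1849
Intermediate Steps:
U(A) = 2*A² (U(A) = (2*A)*A = 2*A²)
(-42 + (17 - U(3)))² = (-42 + (17 - 2*3²))² = (-42 + (17 - 2*9))² = (-42 + (17 - 1*18))² = (-42 + (17 - 18))² = (-42 - 1)² = (-43)² = 1849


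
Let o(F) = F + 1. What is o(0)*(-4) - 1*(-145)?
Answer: 141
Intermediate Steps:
o(F) = 1 + F
o(0)*(-4) - 1*(-145) = (1 + 0)*(-4) - 1*(-145) = 1*(-4) + 145 = -4 + 145 = 141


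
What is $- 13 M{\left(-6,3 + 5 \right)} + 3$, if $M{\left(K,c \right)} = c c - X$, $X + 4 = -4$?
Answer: $-933$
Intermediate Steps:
$X = -8$ ($X = -4 - 4 = -8$)
$M{\left(K,c \right)} = 8 + c^{2}$ ($M{\left(K,c \right)} = c c - -8 = c^{2} + 8 = 8 + c^{2}$)
$- 13 M{\left(-6,3 + 5 \right)} + 3 = - 13 \left(8 + \left(3 + 5\right)^{2}\right) + 3 = - 13 \left(8 + 8^{2}\right) + 3 = - 13 \left(8 + 64\right) + 3 = \left(-13\right) 72 + 3 = -936 + 3 = -933$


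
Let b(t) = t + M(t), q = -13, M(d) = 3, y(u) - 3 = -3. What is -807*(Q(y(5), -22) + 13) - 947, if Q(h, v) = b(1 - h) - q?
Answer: -25157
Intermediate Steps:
y(u) = 0 (y(u) = 3 - 3 = 0)
b(t) = 3 + t (b(t) = t + 3 = 3 + t)
Q(h, v) = 17 - h (Q(h, v) = (3 + (1 - h)) - 1*(-13) = (4 - h) + 13 = 17 - h)
-807*(Q(y(5), -22) + 13) - 947 = -807*((17 - 1*0) + 13) - 947 = -807*((17 + 0) + 13) - 947 = -807*(17 + 13) - 947 = -807*30 - 947 = -24210 - 947 = -25157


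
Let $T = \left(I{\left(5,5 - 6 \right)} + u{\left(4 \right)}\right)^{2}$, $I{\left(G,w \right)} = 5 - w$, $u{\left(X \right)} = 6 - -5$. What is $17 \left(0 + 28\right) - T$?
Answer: $187$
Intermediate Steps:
$u{\left(X \right)} = 11$ ($u{\left(X \right)} = 6 + 5 = 11$)
$T = 289$ ($T = \left(\left(5 - \left(5 - 6\right)\right) + 11\right)^{2} = \left(\left(5 - -1\right) + 11\right)^{2} = \left(\left(5 + 1\right) + 11\right)^{2} = \left(6 + 11\right)^{2} = 17^{2} = 289$)
$17 \left(0 + 28\right) - T = 17 \left(0 + 28\right) - 289 = 17 \cdot 28 - 289 = 476 - 289 = 187$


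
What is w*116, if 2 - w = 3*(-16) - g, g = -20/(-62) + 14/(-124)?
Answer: 180554/31 ≈ 5824.3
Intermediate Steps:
g = 13/62 (g = -20*(-1/62) + 14*(-1/124) = 10/31 - 7/62 = 13/62 ≈ 0.20968)
w = 3113/62 (w = 2 - (3*(-16) - 1*13/62) = 2 - (-48 - 13/62) = 2 - 1*(-2989/62) = 2 + 2989/62 = 3113/62 ≈ 50.210)
w*116 = (3113/62)*116 = 180554/31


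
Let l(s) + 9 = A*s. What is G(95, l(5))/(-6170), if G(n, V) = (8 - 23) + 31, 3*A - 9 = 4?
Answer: -8/3085 ≈ -0.0025932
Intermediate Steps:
A = 13/3 (A = 3 + (1/3)*4 = 3 + 4/3 = 13/3 ≈ 4.3333)
l(s) = -9 + 13*s/3
G(n, V) = 16 (G(n, V) = -15 + 31 = 16)
G(95, l(5))/(-6170) = 16/(-6170) = 16*(-1/6170) = -8/3085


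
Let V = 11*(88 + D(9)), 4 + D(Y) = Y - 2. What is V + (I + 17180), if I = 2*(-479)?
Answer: 17223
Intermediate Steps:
D(Y) = -6 + Y (D(Y) = -4 + (Y - 2) = -4 + (-2 + Y) = -6 + Y)
V = 1001 (V = 11*(88 + (-6 + 9)) = 11*(88 + 3) = 11*91 = 1001)
I = -958
V + (I + 17180) = 1001 + (-958 + 17180) = 1001 + 16222 = 17223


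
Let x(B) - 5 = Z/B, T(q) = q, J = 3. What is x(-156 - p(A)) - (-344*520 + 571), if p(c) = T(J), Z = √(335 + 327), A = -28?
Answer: 178314 - √662/159 ≈ 1.7831e+5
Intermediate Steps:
Z = √662 ≈ 25.729
p(c) = 3
x(B) = 5 + √662/B
x(-156 - p(A)) - (-344*520 + 571) = (5 + √662/(-156 - 1*3)) - (-344*520 + 571) = (5 + √662/(-156 - 3)) - (-178880 + 571) = (5 + √662/(-159)) - 1*(-178309) = (5 + √662*(-1/159)) + 178309 = (5 - √662/159) + 178309 = 178314 - √662/159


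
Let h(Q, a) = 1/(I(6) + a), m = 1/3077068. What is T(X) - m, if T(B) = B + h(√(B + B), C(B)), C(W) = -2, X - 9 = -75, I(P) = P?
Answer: -101158611/1538534 ≈ -65.750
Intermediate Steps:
X = -66 (X = 9 - 75 = -66)
m = 1/3077068 ≈ 3.2498e-7
h(Q, a) = 1/(6 + a)
T(B) = ¼ + B (T(B) = B + 1/(6 - 2) = B + 1/4 = B + ¼ = ¼ + B)
T(X) - m = (¼ - 66) - 1*1/3077068 = -263/4 - 1/3077068 = -101158611/1538534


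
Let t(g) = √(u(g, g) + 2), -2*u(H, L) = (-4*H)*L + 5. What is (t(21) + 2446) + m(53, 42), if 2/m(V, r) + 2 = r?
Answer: 48921/20 + √3526/2 ≈ 2475.7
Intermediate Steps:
u(H, L) = -5/2 + 2*H*L (u(H, L) = -((-4*H)*L + 5)/2 = -(-4*H*L + 5)/2 = -(5 - 4*H*L)/2 = -5/2 + 2*H*L)
m(V, r) = 2/(-2 + r)
t(g) = √(-½ + 2*g²) (t(g) = √((-5/2 + 2*g*g) + 2) = √((-5/2 + 2*g²) + 2) = √(-½ + 2*g²))
(t(21) + 2446) + m(53, 42) = (√(-2 + 8*21²)/2 + 2446) + 2/(-2 + 42) = (√(-2 + 8*441)/2 + 2446) + 2/40 = (√(-2 + 3528)/2 + 2446) + 2*(1/40) = (√3526/2 + 2446) + 1/20 = (2446 + √3526/2) + 1/20 = 48921/20 + √3526/2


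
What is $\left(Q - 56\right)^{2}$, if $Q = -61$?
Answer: $13689$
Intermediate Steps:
$\left(Q - 56\right)^{2} = \left(-61 - 56\right)^{2} = \left(-117\right)^{2} = 13689$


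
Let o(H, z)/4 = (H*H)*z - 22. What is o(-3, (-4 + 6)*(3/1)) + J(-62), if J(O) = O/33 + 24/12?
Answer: 4228/33 ≈ 128.12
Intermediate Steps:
J(O) = 2 + O/33 (J(O) = O*(1/33) + 24*(1/12) = O/33 + 2 = 2 + O/33)
o(H, z) = -88 + 4*z*H² (o(H, z) = 4*((H*H)*z - 22) = 4*(H²*z - 22) = 4*(z*H² - 22) = 4*(-22 + z*H²) = -88 + 4*z*H²)
o(-3, (-4 + 6)*(3/1)) + J(-62) = (-88 + 4*((-4 + 6)*(3/1))*(-3)²) + (2 + (1/33)*(-62)) = (-88 + 4*(2*(3*1))*9) + (2 - 62/33) = (-88 + 4*(2*3)*9) + 4/33 = (-88 + 4*6*9) + 4/33 = (-88 + 216) + 4/33 = 128 + 4/33 = 4228/33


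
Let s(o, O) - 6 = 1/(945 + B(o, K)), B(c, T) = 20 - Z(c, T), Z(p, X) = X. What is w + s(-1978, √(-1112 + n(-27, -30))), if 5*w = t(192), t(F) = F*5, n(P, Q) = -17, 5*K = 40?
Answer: 189487/957 ≈ 198.00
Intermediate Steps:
K = 8 (K = (⅕)*40 = 8)
t(F) = 5*F
w = 192 (w = (5*192)/5 = (⅕)*960 = 192)
B(c, T) = 20 - T
s(o, O) = 5743/957 (s(o, O) = 6 + 1/(945 + (20 - 1*8)) = 6 + 1/(945 + (20 - 8)) = 6 + 1/(945 + 12) = 6 + 1/957 = 5743/957)
w + s(-1978, √(-1112 + n(-27, -30))) = 192 + 5743/957 = 189487/957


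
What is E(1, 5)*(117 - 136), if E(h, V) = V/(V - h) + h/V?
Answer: -551/20 ≈ -27.550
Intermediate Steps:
E(1, 5)*(117 - 136) = ((5² - 1*1² + 5*1)/(5*(5 - 1*1)))*(117 - 136) = ((25 - 1*1 + 5)/(5*(5 - 1)))*(-19) = ((⅕)*(25 - 1 + 5)/4)*(-19) = ((⅕)*(¼)*29)*(-19) = (29/20)*(-19) = -551/20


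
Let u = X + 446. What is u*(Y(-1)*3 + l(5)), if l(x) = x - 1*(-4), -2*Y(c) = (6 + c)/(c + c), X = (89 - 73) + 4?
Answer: 11883/2 ≈ 5941.5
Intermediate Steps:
X = 20 (X = 16 + 4 = 20)
Y(c) = -(6 + c)/(4*c) (Y(c) = -(6 + c)/(2*(c + c)) = -(6 + c)/(2*(2*c)) = -(6 + c)*1/(2*c)/2 = -(6 + c)/(4*c))
l(x) = 4 + x (l(x) = x + 4 = 4 + x)
u = 466 (u = 20 + 446 = 466)
u*(Y(-1)*3 + l(5)) = 466*(((1/4)*(-6 - 1*(-1))/(-1))*3 + (4 + 5)) = 466*(((1/4)*(-1)*(-6 + 1))*3 + 9) = 466*(((1/4)*(-1)*(-5))*3 + 9) = 466*((5/4)*3 + 9) = 466*(15/4 + 9) = 466*(51/4) = 11883/2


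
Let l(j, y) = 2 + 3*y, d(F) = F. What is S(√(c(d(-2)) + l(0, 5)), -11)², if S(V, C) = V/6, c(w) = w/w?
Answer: ½ ≈ 0.50000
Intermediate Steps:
c(w) = 1
S(V, C) = V/6 (S(V, C) = V*(⅙) = V/6)
S(√(c(d(-2)) + l(0, 5)), -11)² = (√(1 + (2 + 3*5))/6)² = (√(1 + (2 + 15))/6)² = (√(1 + 17)/6)² = (√18/6)² = ((3*√2)/6)² = (√2/2)² = ½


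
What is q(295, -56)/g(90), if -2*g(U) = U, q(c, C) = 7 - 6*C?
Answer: -343/45 ≈ -7.6222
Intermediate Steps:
g(U) = -U/2
q(295, -56)/g(90) = (7 - 6*(-56))/((-½*90)) = (7 + 336)/(-45) = 343*(-1/45) = -343/45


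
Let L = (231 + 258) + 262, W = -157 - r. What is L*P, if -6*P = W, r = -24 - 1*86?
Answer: 35297/6 ≈ 5882.8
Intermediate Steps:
r = -110 (r = -24 - 86 = -110)
W = -47 (W = -157 - 1*(-110) = -157 + 110 = -47)
L = 751 (L = 489 + 262 = 751)
P = 47/6 (P = -⅙*(-47) = 47/6 ≈ 7.8333)
L*P = 751*(47/6) = 35297/6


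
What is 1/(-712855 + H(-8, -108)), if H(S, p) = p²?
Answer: -1/701191 ≈ -1.4261e-6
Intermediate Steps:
1/(-712855 + H(-8, -108)) = 1/(-712855 + (-108)²) = 1/(-712855 + 11664) = 1/(-701191) = -1/701191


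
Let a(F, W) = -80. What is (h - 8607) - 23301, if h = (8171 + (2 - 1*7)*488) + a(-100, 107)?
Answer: -26257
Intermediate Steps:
h = 5651 (h = (8171 + (2 - 1*7)*488) - 80 = (8171 + (2 - 7)*488) - 80 = (8171 - 5*488) - 80 = (8171 - 2440) - 80 = 5731 - 80 = 5651)
(h - 8607) - 23301 = (5651 - 8607) - 23301 = -2956 - 23301 = -26257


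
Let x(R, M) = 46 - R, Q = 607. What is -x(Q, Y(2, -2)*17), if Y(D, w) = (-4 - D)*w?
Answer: 561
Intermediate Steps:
Y(D, w) = w*(-4 - D)
-x(Q, Y(2, -2)*17) = -(46 - 1*607) = -(46 - 607) = -1*(-561) = 561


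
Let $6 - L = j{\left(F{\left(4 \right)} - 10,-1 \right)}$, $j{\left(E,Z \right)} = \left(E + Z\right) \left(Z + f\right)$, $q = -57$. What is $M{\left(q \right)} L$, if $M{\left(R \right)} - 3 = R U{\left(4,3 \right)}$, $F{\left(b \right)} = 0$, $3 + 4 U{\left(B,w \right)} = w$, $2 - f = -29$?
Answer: $1008$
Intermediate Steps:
$f = 31$ ($f = 2 - -29 = 2 + 29 = 31$)
$U{\left(B,w \right)} = - \frac{3}{4} + \frac{w}{4}$
$j{\left(E,Z \right)} = \left(31 + Z\right) \left(E + Z\right)$ ($j{\left(E,Z \right)} = \left(E + Z\right) \left(Z + 31\right) = \left(E + Z\right) \left(31 + Z\right) = \left(31 + Z\right) \left(E + Z\right)$)
$M{\left(R \right)} = 3$ ($M{\left(R \right)} = 3 + R \left(- \frac{3}{4} + \frac{1}{4} \cdot 3\right) = 3 + R \left(- \frac{3}{4} + \frac{3}{4}\right) = 3 + R 0 = 3 + 0 = 3$)
$L = 336$ ($L = 6 - \left(\left(-1\right)^{2} + 31 \left(0 - 10\right) + 31 \left(-1\right) + \left(0 - 10\right) \left(-1\right)\right) = 6 - \left(1 + 31 \left(-10\right) - 31 - -10\right) = 6 - \left(1 - 310 - 31 + 10\right) = 6 - -330 = 6 + 330 = 336$)
$M{\left(q \right)} L = 3 \cdot 336 = 1008$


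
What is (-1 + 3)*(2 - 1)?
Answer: 2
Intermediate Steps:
(-1 + 3)*(2 - 1) = 2*1 = 2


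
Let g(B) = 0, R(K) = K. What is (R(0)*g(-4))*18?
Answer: 0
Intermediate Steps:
(R(0)*g(-4))*18 = (0*0)*18 = 0*18 = 0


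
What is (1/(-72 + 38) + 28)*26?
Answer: 12363/17 ≈ 727.24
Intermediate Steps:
(1/(-72 + 38) + 28)*26 = (1/(-34) + 28)*26 = (-1/34 + 28)*26 = (951/34)*26 = 12363/17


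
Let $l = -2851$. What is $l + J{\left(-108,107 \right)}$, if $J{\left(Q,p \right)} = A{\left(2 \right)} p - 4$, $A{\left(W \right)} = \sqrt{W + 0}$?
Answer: $-2855 + 107 \sqrt{2} \approx -2703.7$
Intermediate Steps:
$A{\left(W \right)} = \sqrt{W}$
$J{\left(Q,p \right)} = -4 + p \sqrt{2}$ ($J{\left(Q,p \right)} = \sqrt{2} p - 4 = p \sqrt{2} - 4 = -4 + p \sqrt{2}$)
$l + J{\left(-108,107 \right)} = -2851 - \left(4 - 107 \sqrt{2}\right) = -2855 + 107 \sqrt{2}$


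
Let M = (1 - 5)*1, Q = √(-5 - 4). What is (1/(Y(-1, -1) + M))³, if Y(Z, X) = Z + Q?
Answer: 5/19652 - 99*I/19652 ≈ 0.00025443 - 0.0050377*I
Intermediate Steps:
Q = 3*I (Q = √(-9) = 3*I ≈ 3.0*I)
Y(Z, X) = Z + 3*I
M = -4 (M = -4*1 = -4)
(1/(Y(-1, -1) + M))³ = (1/((-1 + 3*I) - 4))³ = (1/(-5 + 3*I))³ = ((-5 - 3*I)/34)³ = (-5 - 3*I)³/39304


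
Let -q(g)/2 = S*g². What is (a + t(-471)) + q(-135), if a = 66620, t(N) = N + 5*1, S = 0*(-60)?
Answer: 66154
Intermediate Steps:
S = 0
t(N) = 5 + N (t(N) = N + 5 = 5 + N)
q(g) = 0 (q(g) = -0*g² = -2*0 = 0)
(a + t(-471)) + q(-135) = (66620 + (5 - 471)) + 0 = (66620 - 466) + 0 = 66154 + 0 = 66154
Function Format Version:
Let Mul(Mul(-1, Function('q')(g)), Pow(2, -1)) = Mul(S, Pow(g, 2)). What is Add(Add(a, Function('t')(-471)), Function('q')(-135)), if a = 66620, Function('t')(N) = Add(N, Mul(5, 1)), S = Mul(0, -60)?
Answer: 66154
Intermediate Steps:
S = 0
Function('t')(N) = Add(5, N) (Function('t')(N) = Add(N, 5) = Add(5, N))
Function('q')(g) = 0 (Function('q')(g) = Mul(-2, Mul(0, Pow(g, 2))) = Mul(-2, 0) = 0)
Add(Add(a, Function('t')(-471)), Function('q')(-135)) = Add(Add(66620, Add(5, -471)), 0) = Add(Add(66620, -466), 0) = Add(66154, 0) = 66154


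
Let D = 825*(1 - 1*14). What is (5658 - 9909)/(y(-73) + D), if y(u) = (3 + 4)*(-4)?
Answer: 4251/10753 ≈ 0.39533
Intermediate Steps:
D = -10725 (D = 825*(1 - 14) = 825*(-13) = -10725)
y(u) = -28 (y(u) = 7*(-4) = -28)
(5658 - 9909)/(y(-73) + D) = (5658 - 9909)/(-28 - 10725) = -4251/(-10753) = -4251*(-1/10753) = 4251/10753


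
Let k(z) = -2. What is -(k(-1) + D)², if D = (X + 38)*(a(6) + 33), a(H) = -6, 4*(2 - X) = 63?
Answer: -6817321/16 ≈ -4.2608e+5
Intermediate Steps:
X = -55/4 (X = 2 - ¼*63 = 2 - 63/4 = -55/4 ≈ -13.750)
D = 2619/4 (D = (-55/4 + 38)*(-6 + 33) = (97/4)*27 = 2619/4 ≈ 654.75)
-(k(-1) + D)² = -(-2 + 2619/4)² = -(2611/4)² = -1*6817321/16 = -6817321/16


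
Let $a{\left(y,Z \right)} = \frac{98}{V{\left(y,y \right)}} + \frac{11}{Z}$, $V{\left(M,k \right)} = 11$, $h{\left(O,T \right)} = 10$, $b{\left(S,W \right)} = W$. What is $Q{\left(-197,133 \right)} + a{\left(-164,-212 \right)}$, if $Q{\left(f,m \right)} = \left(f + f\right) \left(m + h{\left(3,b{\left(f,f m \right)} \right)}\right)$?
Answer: $- \frac{131368889}{2332} \approx -56333.0$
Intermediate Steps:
$Q{\left(f,m \right)} = 2 f \left(10 + m\right)$ ($Q{\left(f,m \right)} = \left(f + f\right) \left(m + 10\right) = 2 f \left(10 + m\right)$)
$a{\left(y,Z \right)} = \frac{98}{11} + \frac{11}{Z}$
$Q{\left(-197,133 \right)} + a{\left(-164,-212 \right)} = 2 \left(-197\right) \left(10 + 133\right) + \left(\frac{98}{11} + \frac{11}{-212}\right) = 2 \left(-197\right) 143 + \left(\frac{98}{11} + 11 \left(- \frac{1}{212}\right)\right) = -56342 + \left(\frac{98}{11} - \frac{11}{212}\right) = -56342 + \frac{20655}{2332} = - \frac{131368889}{2332}$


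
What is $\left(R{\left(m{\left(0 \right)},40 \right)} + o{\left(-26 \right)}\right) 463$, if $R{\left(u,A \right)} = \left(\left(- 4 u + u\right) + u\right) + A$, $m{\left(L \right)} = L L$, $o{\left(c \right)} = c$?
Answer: $6482$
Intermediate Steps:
$m{\left(L \right)} = L^{2}$
$R{\left(u,A \right)} = A - 2 u$ ($R{\left(u,A \right)} = \left(- 3 u + u\right) + A = - 2 u + A = A - 2 u$)
$\left(R{\left(m{\left(0 \right)},40 \right)} + o{\left(-26 \right)}\right) 463 = \left(\left(40 - 2 \cdot 0^{2}\right) - 26\right) 463 = \left(\left(40 - 0\right) - 26\right) 463 = \left(\left(40 + 0\right) - 26\right) 463 = \left(40 - 26\right) 463 = 14 \cdot 463 = 6482$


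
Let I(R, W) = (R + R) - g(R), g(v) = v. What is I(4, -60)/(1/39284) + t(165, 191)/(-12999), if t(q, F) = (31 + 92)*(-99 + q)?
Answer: 680867582/4333 ≈ 1.5714e+5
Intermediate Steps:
I(R, W) = R (I(R, W) = (R + R) - R = 2*R - R = R)
t(q, F) = -12177 + 123*q (t(q, F) = 123*(-99 + q) = -12177 + 123*q)
I(4, -60)/(1/39284) + t(165, 191)/(-12999) = 4/(1/39284) + (-12177 + 123*165)/(-12999) = 4/(1/39284) + (-12177 + 20295)*(-1/12999) = 4*39284 + 8118*(-1/12999) = 157136 - 2706/4333 = 680867582/4333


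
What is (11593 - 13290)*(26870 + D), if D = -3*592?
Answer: -42584518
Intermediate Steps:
D = -1776
(11593 - 13290)*(26870 + D) = (11593 - 13290)*(26870 - 1776) = -1697*25094 = -42584518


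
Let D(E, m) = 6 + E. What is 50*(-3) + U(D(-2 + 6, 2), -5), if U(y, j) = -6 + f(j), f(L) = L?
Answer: -161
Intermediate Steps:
U(y, j) = -6 + j
50*(-3) + U(D(-2 + 6, 2), -5) = 50*(-3) + (-6 - 5) = -150 - 11 = -161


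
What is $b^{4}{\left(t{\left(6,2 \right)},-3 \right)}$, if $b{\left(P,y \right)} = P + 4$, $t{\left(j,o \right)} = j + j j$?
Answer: $4477456$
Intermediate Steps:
$t{\left(j,o \right)} = j + j^{2}$
$b{\left(P,y \right)} = 4 + P$
$b^{4}{\left(t{\left(6,2 \right)},-3 \right)} = \left(4 + 6 \left(1 + 6\right)\right)^{4} = \left(4 + 6 \cdot 7\right)^{4} = \left(4 + 42\right)^{4} = 46^{4} = 4477456$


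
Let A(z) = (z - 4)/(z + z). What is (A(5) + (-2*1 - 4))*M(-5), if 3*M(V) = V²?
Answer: -295/6 ≈ -49.167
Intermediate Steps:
A(z) = (-4 + z)/(2*z) (A(z) = (-4 + z)/((2*z)) = (-4 + z)*(1/(2*z)) = (-4 + z)/(2*z))
M(V) = V²/3
(A(5) + (-2*1 - 4))*M(-5) = ((½)*(-4 + 5)/5 + (-2*1 - 4))*((⅓)*(-5)²) = ((½)*(⅕)*1 + (-2 - 4))*((⅓)*25) = (⅒ - 6)*(25/3) = -59/10*25/3 = -295/6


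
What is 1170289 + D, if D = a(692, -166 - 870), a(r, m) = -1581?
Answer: 1168708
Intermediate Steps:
D = -1581
1170289 + D = 1170289 - 1581 = 1168708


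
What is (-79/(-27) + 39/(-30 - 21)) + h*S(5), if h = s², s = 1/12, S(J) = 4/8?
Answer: 31795/14688 ≈ 2.1647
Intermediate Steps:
S(J) = ½ (S(J) = 4*(⅛) = ½)
s = 1/12 ≈ 0.083333
h = 1/144 (h = (1/12)² = 1/144 ≈ 0.0069444)
(-79/(-27) + 39/(-30 - 21)) + h*S(5) = (-79/(-27) + 39/(-30 - 21)) + (1/144)*(½) = (-79*(-1/27) + 39/(-51)) + 1/288 = (79/27 + 39*(-1/51)) + 1/288 = (79/27 - 13/17) + 1/288 = 992/459 + 1/288 = 31795/14688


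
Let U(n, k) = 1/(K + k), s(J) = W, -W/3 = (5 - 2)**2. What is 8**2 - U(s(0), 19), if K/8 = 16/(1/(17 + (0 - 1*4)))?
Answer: 107711/1683 ≈ 63.999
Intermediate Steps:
K = 1664 (K = 8*(16/(1/(17 + (0 - 1*4)))) = 8*(16/(1/(17 + (0 - 4)))) = 8*(16/(1/(17 - 4))) = 8*(16/(1/13)) = 8*(16*13) = 8*208 = 1664)
W = -27 (W = -3*(5 - 2)**2 = -3*3**2 = -3*9 = -27)
s(J) = -27
U(n, k) = 1/(1664 + k)
8**2 - U(s(0), 19) = 8**2 - 1/(1664 + 19) = 64 - 1/1683 = 107711/1683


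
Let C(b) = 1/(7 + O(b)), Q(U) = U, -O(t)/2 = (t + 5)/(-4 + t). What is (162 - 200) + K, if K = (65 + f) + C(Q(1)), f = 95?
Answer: 1343/11 ≈ 122.09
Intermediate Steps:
O(t) = -2*(5 + t)/(-4 + t) (O(t) = -2*(t + 5)/(-4 + t) = -2*(5 + t)/(-4 + t))
C(b) = 1/(7 + 2*(-5 - b)/(-4 + b))
K = 1761/11 (K = (65 + 95) + (-4 + 1)/(-38 + 5*1) = 160 - 3/(-38 + 5) = 160 - 3/(-33) = 160 - 1/33*(-3) = 160 + 1/11 = 1761/11 ≈ 160.09)
(162 - 200) + K = (162 - 200) + 1761/11 = -38 + 1761/11 = 1343/11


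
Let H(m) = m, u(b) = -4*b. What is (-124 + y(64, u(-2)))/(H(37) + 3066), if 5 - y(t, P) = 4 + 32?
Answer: -155/3103 ≈ -0.049952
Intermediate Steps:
y(t, P) = -31 (y(t, P) = 5 - (4 + 32) = 5 - 1*36 = 5 - 36 = -31)
(-124 + y(64, u(-2)))/(H(37) + 3066) = (-124 - 31)/(37 + 3066) = -155/3103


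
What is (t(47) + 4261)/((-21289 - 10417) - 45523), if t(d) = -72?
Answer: -4189/77229 ≈ -0.054241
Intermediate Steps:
(t(47) + 4261)/((-21289 - 10417) - 45523) = (-72 + 4261)/((-21289 - 10417) - 45523) = 4189/(-31706 - 45523) = 4189/(-77229) = 4189*(-1/77229) = -4189/77229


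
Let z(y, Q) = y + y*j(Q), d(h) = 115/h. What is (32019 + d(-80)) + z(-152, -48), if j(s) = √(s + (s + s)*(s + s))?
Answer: 509849/16 - 608*√573 ≈ 17312.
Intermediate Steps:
j(s) = √(s + 4*s²) (j(s) = √(s + (2*s)*(2*s)) = √(s + 4*s²))
z(y, Q) = y + y*√(Q*(1 + 4*Q))
(32019 + d(-80)) + z(-152, -48) = (32019 + 115/(-80)) - 152*(1 + √(-48*(1 + 4*(-48)))) = (32019 + 115*(-1/80)) - 152*(1 + √(-48*(1 - 192))) = (32019 - 23/16) - 152*(1 + √(-48*(-191))) = 512281/16 - 152*(1 + √9168) = 512281/16 - 152*(1 + 4*√573) = 512281/16 + (-152 - 608*√573) = 509849/16 - 608*√573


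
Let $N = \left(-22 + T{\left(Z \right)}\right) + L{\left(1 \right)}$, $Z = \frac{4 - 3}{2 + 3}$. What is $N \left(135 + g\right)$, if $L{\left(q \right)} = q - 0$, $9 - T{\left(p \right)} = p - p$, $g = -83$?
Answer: $-624$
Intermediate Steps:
$Z = \frac{1}{5}$ ($Z = 1 \cdot \frac{1}{5} = \frac{1}{5} \approx 0.2$)
$T{\left(p \right)} = 9$ ($T{\left(p \right)} = 9 - \left(p - p\right) = 9 - 0 = 9 + 0 = 9$)
$L{\left(q \right)} = q$ ($L{\left(q \right)} = q + 0 = q$)
$N = -12$ ($N = \left(-22 + 9\right) + 1 = -13 + 1 = -12$)
$N \left(135 + g\right) = - 12 \left(135 - 83\right) = \left(-12\right) 52 = -624$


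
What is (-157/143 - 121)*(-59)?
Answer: 1030140/143 ≈ 7203.8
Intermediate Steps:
(-157/143 - 121)*(-59) = -17460/143*(-59) = 1030140/143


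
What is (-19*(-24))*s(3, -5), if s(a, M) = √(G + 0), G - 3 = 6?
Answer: 1368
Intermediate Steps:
G = 9 (G = 3 + 6 = 9)
s(a, M) = 3 (s(a, M) = √(9 + 0) = √9 = 3)
(-19*(-24))*s(3, -5) = -19*(-24)*3 = 456*3 = 1368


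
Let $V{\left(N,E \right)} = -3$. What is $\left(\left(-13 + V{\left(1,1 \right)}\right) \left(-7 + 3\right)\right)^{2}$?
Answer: $4096$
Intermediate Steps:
$\left(\left(-13 + V{\left(1,1 \right)}\right) \left(-7 + 3\right)\right)^{2} = \left(\left(-13 - 3\right) \left(-7 + 3\right)\right)^{2} = \left(\left(-16\right) \left(-4\right)\right)^{2} = 64^{2} = 4096$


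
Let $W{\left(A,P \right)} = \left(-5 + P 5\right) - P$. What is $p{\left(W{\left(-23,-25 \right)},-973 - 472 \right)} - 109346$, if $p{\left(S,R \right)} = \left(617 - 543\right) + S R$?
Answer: $42453$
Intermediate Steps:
$W{\left(A,P \right)} = -5 + 4 P$ ($W{\left(A,P \right)} = \left(-5 + 5 P\right) - P = -5 + 4 P$)
$p{\left(S,R \right)} = 74 + R S$
$p{\left(W{\left(-23,-25 \right)},-973 - 472 \right)} - 109346 = \left(74 + \left(-973 - 472\right) \left(-5 + 4 \left(-25\right)\right)\right) - 109346 = \left(74 + \left(-973 - 472\right) \left(-5 - 100\right)\right) - 109346 = \left(74 - -151725\right) - 109346 = \left(74 + 151725\right) - 109346 = 151799 - 109346 = 42453$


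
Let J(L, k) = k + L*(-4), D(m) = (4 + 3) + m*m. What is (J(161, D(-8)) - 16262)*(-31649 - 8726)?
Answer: 679713125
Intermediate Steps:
D(m) = 7 + m²
J(L, k) = k - 4*L
(J(161, D(-8)) - 16262)*(-31649 - 8726) = (((7 + (-8)²) - 4*161) - 16262)*(-31649 - 8726) = (((7 + 64) - 644) - 16262)*(-40375) = ((71 - 644) - 16262)*(-40375) = (-573 - 16262)*(-40375) = -16835*(-40375) = 679713125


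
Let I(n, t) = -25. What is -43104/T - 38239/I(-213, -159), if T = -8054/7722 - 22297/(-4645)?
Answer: -8374690043411/842291275 ≈ -9942.8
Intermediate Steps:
T = 67383302/17934345 (T = -8054*1/7722 - 22297*(-1/4645) = -4027/3861 + 22297/4645 = 67383302/17934345 ≈ 3.7572)
-43104/T - 38239/I(-213, -159) = -43104/67383302/17934345 - 38239/(-25) = -43104*17934345/67383302 - 38239*(-1/25) = -386521003440/33691651 + 38239/25 = -8374690043411/842291275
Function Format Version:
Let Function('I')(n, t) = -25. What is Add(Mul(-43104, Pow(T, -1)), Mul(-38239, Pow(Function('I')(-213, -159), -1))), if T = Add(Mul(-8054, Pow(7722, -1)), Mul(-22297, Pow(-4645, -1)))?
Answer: Rational(-8374690043411, 842291275) ≈ -9942.8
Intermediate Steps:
T = Rational(67383302, 17934345) (T = Add(Mul(-8054, Rational(1, 7722)), Mul(-22297, Rational(-1, 4645))) = Add(Rational(-4027, 3861), Rational(22297, 4645)) = Rational(67383302, 17934345) ≈ 3.7572)
Add(Mul(-43104, Pow(T, -1)), Mul(-38239, Pow(Function('I')(-213, -159), -1))) = Add(Mul(-43104, Pow(Rational(67383302, 17934345), -1)), Mul(-38239, Pow(-25, -1))) = Add(Mul(-43104, Rational(17934345, 67383302)), Mul(-38239, Rational(-1, 25))) = Add(Rational(-386521003440, 33691651), Rational(38239, 25)) = Rational(-8374690043411, 842291275)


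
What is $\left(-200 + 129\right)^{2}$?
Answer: $5041$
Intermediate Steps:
$\left(-200 + 129\right)^{2} = \left(-71\right)^{2} = 5041$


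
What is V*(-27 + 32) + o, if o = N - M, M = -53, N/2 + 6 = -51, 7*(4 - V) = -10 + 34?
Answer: -407/7 ≈ -58.143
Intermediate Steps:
V = 4/7 (V = 4 - (-10 + 34)/7 = 4 - ⅐*24 = 4 - 24/7 = 4/7 ≈ 0.57143)
N = -114 (N = -12 + 2*(-51) = -12 - 102 = -114)
o = -61 (o = -114 - 1*(-53) = -114 + 53 = -61)
V*(-27 + 32) + o = 4*(-27 + 32)/7 - 61 = (4/7)*5 - 61 = 20/7 - 61 = -407/7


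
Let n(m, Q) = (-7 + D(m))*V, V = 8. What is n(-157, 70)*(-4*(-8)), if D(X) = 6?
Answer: -256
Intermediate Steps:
n(m, Q) = -8 (n(m, Q) = (-7 + 6)*8 = -1*8 = -8)
n(-157, 70)*(-4*(-8)) = -(-32)*(-8) = -8*32 = -256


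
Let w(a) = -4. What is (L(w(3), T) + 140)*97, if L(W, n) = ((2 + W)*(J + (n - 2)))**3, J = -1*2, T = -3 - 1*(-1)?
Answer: 181196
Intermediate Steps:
T = -2 (T = -3 + 1 = -2)
J = -2
L(W, n) = (-4 + n)**3*(2 + W)**3 (L(W, n) = ((2 + W)*(-2 + (n - 2)))**3 = ((2 + W)*(-2 + (-2 + n)))**3 = ((2 + W)*(-4 + n))**3 = ((-4 + n)*(2 + W))**3 = (-4 + n)**3*(2 + W)**3)
(L(w(3), T) + 140)*97 = ((-4 - 2)**3*(2 - 4)**3 + 140)*97 = ((-6)**3*(-2)**3 + 140)*97 = (-216*(-8) + 140)*97 = (1728 + 140)*97 = 1868*97 = 181196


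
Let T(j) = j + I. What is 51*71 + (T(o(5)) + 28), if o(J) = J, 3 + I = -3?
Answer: 3648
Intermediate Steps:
I = -6 (I = -3 - 3 = -6)
T(j) = -6 + j (T(j) = j - 6 = -6 + j)
51*71 + (T(o(5)) + 28) = 51*71 + ((-6 + 5) + 28) = 3621 + (-1 + 28) = 3621 + 27 = 3648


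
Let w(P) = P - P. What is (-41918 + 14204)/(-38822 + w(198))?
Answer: 13857/19411 ≈ 0.71387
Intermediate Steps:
w(P) = 0
(-41918 + 14204)/(-38822 + w(198)) = (-41918 + 14204)/(-38822 + 0) = -27714/(-38822) = -27714*(-1/38822) = 13857/19411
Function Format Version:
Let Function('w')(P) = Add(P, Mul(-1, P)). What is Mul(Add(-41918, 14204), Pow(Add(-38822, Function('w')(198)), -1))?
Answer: Rational(13857, 19411) ≈ 0.71387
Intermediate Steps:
Function('w')(P) = 0
Mul(Add(-41918, 14204), Pow(Add(-38822, Function('w')(198)), -1)) = Mul(Add(-41918, 14204), Pow(Add(-38822, 0), -1)) = Mul(-27714, Pow(-38822, -1)) = Mul(-27714, Rational(-1, 38822)) = Rational(13857, 19411)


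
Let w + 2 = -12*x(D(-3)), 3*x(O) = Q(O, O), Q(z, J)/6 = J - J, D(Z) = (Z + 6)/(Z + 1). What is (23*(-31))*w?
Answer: 1426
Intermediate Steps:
D(Z) = (6 + Z)/(1 + Z)
Q(z, J) = 0 (Q(z, J) = 6*(J - J) = 6*0 = 0)
x(O) = 0 (x(O) = (⅓)*0 = 0)
w = -2 (w = -2 - 12*0 = -2 + 0 = -2)
(23*(-31))*w = (23*(-31))*(-2) = -713*(-2) = 1426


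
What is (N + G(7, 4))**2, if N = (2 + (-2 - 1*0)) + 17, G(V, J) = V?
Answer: 576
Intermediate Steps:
N = 17 (N = (2 + (-2 + 0)) + 17 = (2 - 2) + 17 = 0 + 17 = 17)
(N + G(7, 4))**2 = (17 + 7)**2 = 24**2 = 576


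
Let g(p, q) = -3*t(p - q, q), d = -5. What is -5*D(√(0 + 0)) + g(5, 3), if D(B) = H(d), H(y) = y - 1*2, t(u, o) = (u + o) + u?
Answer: 14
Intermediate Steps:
t(u, o) = o + 2*u (t(u, o) = (o + u) + u = o + 2*u)
H(y) = -2 + y (H(y) = y - 2 = -2 + y)
g(p, q) = -6*p + 3*q (g(p, q) = -3*(q + 2*(p - q)) = -3*(q + (-2*q + 2*p)) = -3*(-q + 2*p) = -6*p + 3*q)
D(B) = -7 (D(B) = -2 - 5 = -7)
-5*D(√(0 + 0)) + g(5, 3) = -5*(-7) + (-6*5 + 3*3) = 35 + (-30 + 9) = 35 - 21 = 14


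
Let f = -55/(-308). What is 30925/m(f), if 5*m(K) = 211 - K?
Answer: 4329500/5903 ≈ 733.44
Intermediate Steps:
f = 5/28 (f = -55*(-1/308) = 5/28 ≈ 0.17857)
m(K) = 211/5 - K/5 (m(K) = (211 - K)/5 = 211/5 - K/5)
30925/m(f) = 30925/(211/5 - ⅕*5/28) = 30925/(211/5 - 1/28) = 30925/(5903/140) = 30925*(140/5903) = 4329500/5903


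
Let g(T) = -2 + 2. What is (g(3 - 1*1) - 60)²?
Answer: 3600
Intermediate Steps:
g(T) = 0
(g(3 - 1*1) - 60)² = (0 - 60)² = (-60)² = 3600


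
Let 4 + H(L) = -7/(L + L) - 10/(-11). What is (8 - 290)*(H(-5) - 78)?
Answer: 1246863/55 ≈ 22670.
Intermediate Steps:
H(L) = -34/11 - 7/(2*L) (H(L) = -4 + (-7/(L + L) - 10/(-11)) = -4 + (-7*1/(2*L) - 10*(-1/11)) = -4 + (-7/(2*L) + 10/11) = -4 + (10/11 - 7/(2*L)) = -34/11 - 7/(2*L))
(8 - 290)*(H(-5) - 78) = (8 - 290)*((1/22)*(-77 - 68*(-5))/(-5) - 78) = -282*((1/22)*(-⅕)*(-77 + 340) - 78) = -282*((1/22)*(-⅕)*263 - 78) = -282*(-263/110 - 78) = -282*(-8843/110) = 1246863/55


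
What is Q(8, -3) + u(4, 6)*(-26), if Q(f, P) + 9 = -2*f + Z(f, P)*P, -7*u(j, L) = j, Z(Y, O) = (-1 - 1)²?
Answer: -155/7 ≈ -22.143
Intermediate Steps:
Z(Y, O) = 4 (Z(Y, O) = (-2)² = 4)
u(j, L) = -j/7
Q(f, P) = -9 - 2*f + 4*P (Q(f, P) = -9 + (-2*f + 4*P) = -9 - 2*f + 4*P)
Q(8, -3) + u(4, 6)*(-26) = (-9 - 2*8 + 4*(-3)) - ⅐*4*(-26) = (-9 - 16 - 12) - 4/7*(-26) = -37 + 104/7 = -155/7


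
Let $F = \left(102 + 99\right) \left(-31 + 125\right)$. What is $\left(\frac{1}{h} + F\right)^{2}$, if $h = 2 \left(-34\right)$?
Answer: $\frac{1650687913681}{4624} \approx 3.5698 \cdot 10^{8}$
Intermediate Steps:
$h = -68$
$F = 18894$ ($F = 201 \cdot 94 = 18894$)
$\left(\frac{1}{h} + F\right)^{2} = \left(\frac{1}{-68} + 18894\right)^{2} = \left(- \frac{1}{68} + 18894\right)^{2} = \left(\frac{1284791}{68}\right)^{2} = \frac{1650687913681}{4624}$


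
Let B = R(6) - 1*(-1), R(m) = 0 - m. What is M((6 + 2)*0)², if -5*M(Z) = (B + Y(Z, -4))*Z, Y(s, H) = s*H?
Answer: 0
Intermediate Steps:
Y(s, H) = H*s
R(m) = -m
B = -5 (B = -1*6 - 1*(-1) = -6 + 1 = -5)
M(Z) = -Z*(-5 - 4*Z)/5 (M(Z) = -(-5 - 4*Z)*Z/5 = -Z*(-5 - 4*Z)/5)
M((6 + 2)*0)² = (((6 + 2)*0)*(5 + 4*((6 + 2)*0))/5)² = ((8*0)*(5 + 4*(8*0))/5)² = ((⅕)*0*(5 + 4*0))² = ((⅕)*0*(5 + 0))² = ((⅕)*0*5)² = 0² = 0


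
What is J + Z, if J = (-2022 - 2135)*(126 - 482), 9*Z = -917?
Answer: 13318111/9 ≈ 1.4798e+6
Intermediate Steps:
Z = -917/9 (Z = (⅑)*(-917) = -917/9 ≈ -101.89)
J = 1479892 (J = -4157*(-356) = 1479892)
J + Z = 1479892 - 917/9 = 13318111/9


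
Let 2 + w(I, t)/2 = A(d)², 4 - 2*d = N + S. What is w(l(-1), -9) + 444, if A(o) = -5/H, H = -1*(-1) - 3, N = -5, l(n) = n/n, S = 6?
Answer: 905/2 ≈ 452.50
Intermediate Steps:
l(n) = 1
H = -2 (H = 1 - 3 = -2)
d = 3/2 (d = 2 - (-5 + 6)/2 = 2 - ½*1 = 2 - ½ = 3/2 ≈ 1.5000)
A(o) = 5/2 (A(o) = -5/(-2) = -5*(-½) = 5/2)
w(I, t) = 17/2 (w(I, t) = -4 + 2*(5/2)² = -4 + 2*(25/4) = -4 + 25/2 = 17/2)
w(l(-1), -9) + 444 = 17/2 + 444 = 905/2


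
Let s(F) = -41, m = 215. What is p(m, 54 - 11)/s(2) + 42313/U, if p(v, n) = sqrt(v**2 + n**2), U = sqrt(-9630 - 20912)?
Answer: -43*sqrt(26)/41 - 42313*I*sqrt(30542)/30542 ≈ -5.3478 - 242.12*I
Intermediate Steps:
U = I*sqrt(30542) (U = sqrt(-30542) = I*sqrt(30542) ≈ 174.76*I)
p(v, n) = sqrt(n**2 + v**2)
p(m, 54 - 11)/s(2) + 42313/U = sqrt((54 - 11)**2 + 215**2)/(-41) + 42313/((I*sqrt(30542))) = sqrt(43**2 + 46225)*(-1/41) + 42313*(-I*sqrt(30542)/30542) = sqrt(1849 + 46225)*(-1/41) - 42313*I*sqrt(30542)/30542 = sqrt(48074)*(-1/41) - 42313*I*sqrt(30542)/30542 = (43*sqrt(26))*(-1/41) - 42313*I*sqrt(30542)/30542 = -43*sqrt(26)/41 - 42313*I*sqrt(30542)/30542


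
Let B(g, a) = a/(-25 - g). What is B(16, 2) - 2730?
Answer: -111932/41 ≈ -2730.0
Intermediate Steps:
B(16, 2) - 2730 = -1*2/(25 + 16) - 2730 = -1*2/41 - 2730 = -1*2*1/41 - 2730 = -2/41 - 2730 = -111932/41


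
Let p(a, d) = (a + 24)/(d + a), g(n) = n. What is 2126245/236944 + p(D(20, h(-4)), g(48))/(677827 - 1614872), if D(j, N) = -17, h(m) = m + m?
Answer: 61764002968167/6882842904880 ≈ 8.9736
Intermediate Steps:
h(m) = 2*m
p(a, d) = (24 + a)/(a + d)
2126245/236944 + p(D(20, h(-4)), g(48))/(677827 - 1614872) = 2126245/236944 + ((24 - 17)/(-17 + 48))/(677827 - 1614872) = 2126245*(1/236944) + (7/31)/(-937045) = 2126245/236944 + ((1/31)*7)*(-1/937045) = 2126245/236944 + (7/31)*(-1/937045) = 2126245/236944 - 7/29048395 = 61764002968167/6882842904880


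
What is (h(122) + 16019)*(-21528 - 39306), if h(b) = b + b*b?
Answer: -1887374850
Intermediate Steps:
h(b) = b + b²
(h(122) + 16019)*(-21528 - 39306) = (122*(1 + 122) + 16019)*(-21528 - 39306) = (122*123 + 16019)*(-60834) = (15006 + 16019)*(-60834) = 31025*(-60834) = -1887374850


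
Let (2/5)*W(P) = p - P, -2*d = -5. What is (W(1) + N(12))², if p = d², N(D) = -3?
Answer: 6561/64 ≈ 102.52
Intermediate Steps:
d = 5/2 (d = -½*(-5) = 5/2 ≈ 2.5000)
p = 25/4 (p = (5/2)² = 25/4 ≈ 6.2500)
W(P) = 125/8 - 5*P/2 (W(P) = 5*(25/4 - P)/2 = 125/8 - 5*P/2)
(W(1) + N(12))² = ((125/8 - 5/2*1) - 3)² = ((125/8 - 5/2) - 3)² = (105/8 - 3)² = (81/8)² = 6561/64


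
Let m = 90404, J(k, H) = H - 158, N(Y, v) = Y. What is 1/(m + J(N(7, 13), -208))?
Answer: 1/90038 ≈ 1.1106e-5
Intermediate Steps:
J(k, H) = -158 + H
1/(m + J(N(7, 13), -208)) = 1/(90404 + (-158 - 208)) = 1/(90404 - 366) = 1/90038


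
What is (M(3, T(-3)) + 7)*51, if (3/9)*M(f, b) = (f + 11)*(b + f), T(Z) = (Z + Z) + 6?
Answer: 6783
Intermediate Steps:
T(Z) = 6 + 2*Z (T(Z) = 2*Z + 6 = 6 + 2*Z)
M(f, b) = 3*(11 + f)*(b + f) (M(f, b) = 3*((f + 11)*(b + f)) = 3*((11 + f)*(b + f)) = 3*(11 + f)*(b + f))
(M(3, T(-3)) + 7)*51 = ((3*3**2 + 33*(6 + 2*(-3)) + 33*3 + 3*(6 + 2*(-3))*3) + 7)*51 = ((3*9 + 33*(6 - 6) + 99 + 3*(6 - 6)*3) + 7)*51 = ((27 + 33*0 + 99 + 3*0*3) + 7)*51 = ((27 + 0 + 99 + 0) + 7)*51 = (126 + 7)*51 = 133*51 = 6783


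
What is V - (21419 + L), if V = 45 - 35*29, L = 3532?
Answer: -25921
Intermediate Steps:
V = -970 (V = 45 - 1015 = -970)
V - (21419 + L) = -970 - (21419 + 3532) = -970 - 1*24951 = -970 - 24951 = -25921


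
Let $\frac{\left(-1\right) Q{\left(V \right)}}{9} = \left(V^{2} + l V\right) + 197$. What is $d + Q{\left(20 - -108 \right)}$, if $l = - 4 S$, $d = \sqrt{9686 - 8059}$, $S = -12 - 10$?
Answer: $-250605 + \sqrt{1627} \approx -2.5056 \cdot 10^{5}$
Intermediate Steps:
$S = -22$
$d = \sqrt{1627} \approx 40.336$
$l = 88$ ($l = \left(-4\right) \left(-22\right) = 88$)
$Q{\left(V \right)} = -1773 - 792 V - 9 V^{2}$ ($Q{\left(V \right)} = - 9 \left(\left(V^{2} + 88 V\right) + 197\right) = - 9 \left(197 + V^{2} + 88 V\right) = -1773 - 792 V - 9 V^{2}$)
$d + Q{\left(20 - -108 \right)} = \sqrt{1627} - \left(1773 + 9 \left(20 - -108\right)^{2} + 792 \left(20 - -108\right)\right) = \sqrt{1627} - \left(1773 + 9 \left(20 + 108\right)^{2} + 792 \left(20 + 108\right)\right) = \sqrt{1627} - \left(103149 + 147456\right) = \sqrt{1627} - 250605 = -250605 + \sqrt{1627}$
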